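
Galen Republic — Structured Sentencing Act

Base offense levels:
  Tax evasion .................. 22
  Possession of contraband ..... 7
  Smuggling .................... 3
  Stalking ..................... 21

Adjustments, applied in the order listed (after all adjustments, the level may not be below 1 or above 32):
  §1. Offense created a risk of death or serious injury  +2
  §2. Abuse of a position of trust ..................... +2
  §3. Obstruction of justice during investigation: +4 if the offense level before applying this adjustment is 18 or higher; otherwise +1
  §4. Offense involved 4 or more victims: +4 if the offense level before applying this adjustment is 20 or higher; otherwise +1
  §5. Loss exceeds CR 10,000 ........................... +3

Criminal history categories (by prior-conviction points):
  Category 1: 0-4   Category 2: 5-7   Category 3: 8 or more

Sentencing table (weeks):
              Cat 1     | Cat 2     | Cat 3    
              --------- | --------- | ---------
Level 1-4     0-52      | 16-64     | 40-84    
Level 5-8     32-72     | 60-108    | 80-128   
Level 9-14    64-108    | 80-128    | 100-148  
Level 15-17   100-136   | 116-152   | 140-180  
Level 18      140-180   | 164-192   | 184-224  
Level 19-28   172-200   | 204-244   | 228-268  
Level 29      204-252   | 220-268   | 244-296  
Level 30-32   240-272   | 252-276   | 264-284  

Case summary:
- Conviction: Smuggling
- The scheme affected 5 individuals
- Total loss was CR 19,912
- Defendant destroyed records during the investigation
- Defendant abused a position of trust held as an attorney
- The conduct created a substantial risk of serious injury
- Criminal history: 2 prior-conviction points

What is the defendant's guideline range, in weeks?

64-108 weeks

Base offense level for smuggling: 3.
§1 applies: 3 + 2 = 5.
§2 applies: 5 + 2 = 7.
§3 applies (level before this adjustment is 7 < 18, so +1): 7 + 1 = 8.
§4 applies (level before this adjustment is 8 < 20, so +1): 8 + 1 = 9.
§5 applies: 9 + 3 = 12.
Final offense level: 12.
Criminal history: 2 prior points → Category 1 (0-4).
Level 12 falls in the 9-14 band.
Grid: Level 9-14 × Category 1 = 64-108 weeks.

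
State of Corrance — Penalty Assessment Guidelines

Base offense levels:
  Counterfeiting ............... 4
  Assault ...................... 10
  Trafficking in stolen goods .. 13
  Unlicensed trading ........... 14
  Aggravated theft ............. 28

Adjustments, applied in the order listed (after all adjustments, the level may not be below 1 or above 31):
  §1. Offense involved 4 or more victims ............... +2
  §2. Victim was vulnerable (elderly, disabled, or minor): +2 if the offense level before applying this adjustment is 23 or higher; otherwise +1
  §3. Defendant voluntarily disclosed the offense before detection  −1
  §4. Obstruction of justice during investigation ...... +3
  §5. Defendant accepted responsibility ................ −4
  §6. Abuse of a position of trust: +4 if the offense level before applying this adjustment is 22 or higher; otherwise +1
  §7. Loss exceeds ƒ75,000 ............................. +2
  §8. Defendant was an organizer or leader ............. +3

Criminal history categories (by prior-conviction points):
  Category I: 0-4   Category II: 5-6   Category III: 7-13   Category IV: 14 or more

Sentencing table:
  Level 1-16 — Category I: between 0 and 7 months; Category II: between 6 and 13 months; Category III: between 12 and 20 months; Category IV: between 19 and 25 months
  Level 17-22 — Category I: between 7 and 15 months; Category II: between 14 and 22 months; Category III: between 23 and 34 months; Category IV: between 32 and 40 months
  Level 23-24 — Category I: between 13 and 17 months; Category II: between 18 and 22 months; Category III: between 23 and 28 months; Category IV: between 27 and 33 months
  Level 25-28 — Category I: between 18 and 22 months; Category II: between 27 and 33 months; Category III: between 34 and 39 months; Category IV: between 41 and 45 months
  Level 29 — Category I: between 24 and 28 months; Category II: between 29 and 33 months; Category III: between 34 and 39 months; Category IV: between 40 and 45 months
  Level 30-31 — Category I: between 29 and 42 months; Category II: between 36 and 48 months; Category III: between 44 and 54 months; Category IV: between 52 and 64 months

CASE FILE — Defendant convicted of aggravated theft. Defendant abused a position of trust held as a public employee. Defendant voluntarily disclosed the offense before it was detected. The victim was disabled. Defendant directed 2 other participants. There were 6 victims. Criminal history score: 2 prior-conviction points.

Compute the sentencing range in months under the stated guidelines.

29-42 months

Base offense level for aggravated theft: 28.
§1 applies: 28 + 2 = 30.
§2 applies (level before this adjustment is 30 ≥ 23, so +2): 30 + 2 = 32.
§3 applies: 32 − 1 = 31.
§4 does not apply.
§6 applies (level before this adjustment is 31 ≥ 22, so +4): 31 + 4 = 35.
§8 applies: 35 + 3 = 38.
Level 38 exceeds the maximum of 31; capped at 31.
Final offense level: 31.
Criminal history: 2 prior points → Category I (0-4).
Level 31 falls in the 30-31 band.
Grid: Level 30-31 × Category I = 29-42 months.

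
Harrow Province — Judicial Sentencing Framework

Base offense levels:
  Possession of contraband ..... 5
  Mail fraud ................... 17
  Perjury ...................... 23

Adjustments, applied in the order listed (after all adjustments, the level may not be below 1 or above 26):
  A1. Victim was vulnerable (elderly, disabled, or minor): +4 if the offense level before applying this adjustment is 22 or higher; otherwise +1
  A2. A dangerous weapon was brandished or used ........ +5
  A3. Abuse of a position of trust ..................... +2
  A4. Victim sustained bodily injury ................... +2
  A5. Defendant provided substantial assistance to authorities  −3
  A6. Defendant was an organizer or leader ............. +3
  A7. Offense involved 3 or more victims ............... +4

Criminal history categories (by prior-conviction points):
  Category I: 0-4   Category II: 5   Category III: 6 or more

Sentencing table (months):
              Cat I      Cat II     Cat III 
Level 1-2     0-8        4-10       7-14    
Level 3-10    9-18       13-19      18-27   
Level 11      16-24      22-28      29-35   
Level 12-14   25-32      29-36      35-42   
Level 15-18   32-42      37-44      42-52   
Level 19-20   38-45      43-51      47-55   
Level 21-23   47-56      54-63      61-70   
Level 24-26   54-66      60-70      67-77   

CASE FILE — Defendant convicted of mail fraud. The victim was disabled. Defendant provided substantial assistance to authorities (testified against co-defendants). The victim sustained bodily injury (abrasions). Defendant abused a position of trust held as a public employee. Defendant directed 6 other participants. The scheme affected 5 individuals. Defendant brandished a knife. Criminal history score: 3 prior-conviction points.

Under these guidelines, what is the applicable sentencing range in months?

54-66 months

Base offense level for mail fraud: 17.
A1 applies (level before this adjustment is 17 < 22, so +1): 17 + 1 = 18.
A2 applies: 18 + 5 = 23.
A3 applies: 23 + 2 = 25.
A4 applies: 25 + 2 = 27.
A5 applies: 27 − 3 = 24.
A6 applies: 24 + 3 = 27.
A7 applies: 27 + 4 = 31.
Level 31 exceeds the maximum of 26; capped at 26.
Final offense level: 26.
Criminal history: 3 prior points → Category I (0-4).
Level 26 falls in the 24-26 band.
Grid: Level 24-26 × Category I = 54-66 months.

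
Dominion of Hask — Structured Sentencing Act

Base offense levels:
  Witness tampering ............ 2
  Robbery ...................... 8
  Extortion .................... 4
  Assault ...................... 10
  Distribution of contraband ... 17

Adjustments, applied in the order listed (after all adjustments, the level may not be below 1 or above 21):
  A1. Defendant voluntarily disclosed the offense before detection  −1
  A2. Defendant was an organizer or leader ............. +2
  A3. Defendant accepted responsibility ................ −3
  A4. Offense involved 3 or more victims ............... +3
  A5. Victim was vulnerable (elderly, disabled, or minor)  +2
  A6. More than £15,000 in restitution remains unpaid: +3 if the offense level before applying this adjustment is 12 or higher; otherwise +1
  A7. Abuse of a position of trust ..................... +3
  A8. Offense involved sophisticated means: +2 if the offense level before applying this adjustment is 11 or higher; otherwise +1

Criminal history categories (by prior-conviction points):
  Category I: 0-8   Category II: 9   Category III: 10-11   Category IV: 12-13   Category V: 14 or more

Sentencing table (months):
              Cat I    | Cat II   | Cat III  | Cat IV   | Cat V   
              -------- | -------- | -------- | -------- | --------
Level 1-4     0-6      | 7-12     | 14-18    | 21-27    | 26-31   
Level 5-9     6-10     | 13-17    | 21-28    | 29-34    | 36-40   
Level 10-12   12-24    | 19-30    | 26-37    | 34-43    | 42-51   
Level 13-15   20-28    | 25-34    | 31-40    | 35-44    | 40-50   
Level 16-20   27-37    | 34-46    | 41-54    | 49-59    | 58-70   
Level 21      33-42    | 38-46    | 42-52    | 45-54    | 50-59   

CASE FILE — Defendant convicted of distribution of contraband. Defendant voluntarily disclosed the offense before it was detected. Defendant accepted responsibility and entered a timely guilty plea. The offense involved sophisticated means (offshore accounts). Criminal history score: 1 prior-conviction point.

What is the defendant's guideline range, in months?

20-28 months

Base offense level for distribution of contraband: 17.
A1 applies: 17 − 1 = 16.
A3 applies: 16 − 3 = 13.
A5 does not apply.
A8 applies (level before this adjustment is 13 ≥ 11, so +2): 13 + 2 = 15.
Final offense level: 15.
Criminal history: 1 prior point → Category I (0-8).
Level 15 falls in the 13-15 band.
Grid: Level 13-15 × Category I = 20-28 months.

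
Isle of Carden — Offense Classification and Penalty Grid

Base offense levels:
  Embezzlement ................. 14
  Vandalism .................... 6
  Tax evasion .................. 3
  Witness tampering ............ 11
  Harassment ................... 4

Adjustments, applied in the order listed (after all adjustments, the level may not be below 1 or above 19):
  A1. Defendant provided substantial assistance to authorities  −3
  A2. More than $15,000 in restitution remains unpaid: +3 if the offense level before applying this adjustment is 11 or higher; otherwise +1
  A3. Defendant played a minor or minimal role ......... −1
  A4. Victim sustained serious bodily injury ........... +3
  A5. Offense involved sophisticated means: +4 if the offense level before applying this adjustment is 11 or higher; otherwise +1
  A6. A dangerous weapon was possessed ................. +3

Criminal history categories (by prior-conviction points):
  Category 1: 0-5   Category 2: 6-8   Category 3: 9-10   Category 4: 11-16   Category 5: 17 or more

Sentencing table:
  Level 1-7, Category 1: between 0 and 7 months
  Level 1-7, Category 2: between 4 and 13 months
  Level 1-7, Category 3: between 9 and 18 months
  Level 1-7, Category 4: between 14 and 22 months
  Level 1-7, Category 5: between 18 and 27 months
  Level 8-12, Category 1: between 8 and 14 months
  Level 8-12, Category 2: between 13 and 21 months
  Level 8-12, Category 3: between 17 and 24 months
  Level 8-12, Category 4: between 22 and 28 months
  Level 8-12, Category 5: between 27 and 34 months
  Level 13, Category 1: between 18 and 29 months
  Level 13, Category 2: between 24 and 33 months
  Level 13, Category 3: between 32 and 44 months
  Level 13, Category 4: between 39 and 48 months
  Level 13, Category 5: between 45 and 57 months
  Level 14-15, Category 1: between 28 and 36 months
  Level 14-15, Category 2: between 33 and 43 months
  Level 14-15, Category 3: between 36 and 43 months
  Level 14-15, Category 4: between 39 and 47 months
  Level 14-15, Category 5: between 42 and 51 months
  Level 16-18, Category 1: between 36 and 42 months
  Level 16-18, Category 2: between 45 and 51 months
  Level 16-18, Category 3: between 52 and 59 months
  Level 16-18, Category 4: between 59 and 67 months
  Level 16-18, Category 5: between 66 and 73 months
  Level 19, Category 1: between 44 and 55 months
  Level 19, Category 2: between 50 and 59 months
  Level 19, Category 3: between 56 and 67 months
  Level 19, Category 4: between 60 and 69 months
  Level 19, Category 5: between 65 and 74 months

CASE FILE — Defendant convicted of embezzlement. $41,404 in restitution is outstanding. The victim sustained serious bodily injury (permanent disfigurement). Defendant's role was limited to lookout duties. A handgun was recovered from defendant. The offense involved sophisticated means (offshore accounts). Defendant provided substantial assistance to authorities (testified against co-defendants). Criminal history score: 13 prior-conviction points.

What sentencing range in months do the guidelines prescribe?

60-69 months

Base offense level for embezzlement: 14.
A1 applies: 14 − 3 = 11.
A2 applies (level before this adjustment is 11 ≥ 11, so +3): 11 + 3 = 14.
A3 applies: 14 − 1 = 13.
A4 applies: 13 + 3 = 16.
A5 applies (level before this adjustment is 16 ≥ 11, so +4): 16 + 4 = 20.
A6 applies: 20 + 3 = 23.
Level 23 exceeds the maximum of 19; capped at 19.
Final offense level: 19.
Criminal history: 13 prior points → Category 4 (11-16).
Level 19 falls in the 19 band.
Grid: Level 19 × Category 4 = 60-69 months.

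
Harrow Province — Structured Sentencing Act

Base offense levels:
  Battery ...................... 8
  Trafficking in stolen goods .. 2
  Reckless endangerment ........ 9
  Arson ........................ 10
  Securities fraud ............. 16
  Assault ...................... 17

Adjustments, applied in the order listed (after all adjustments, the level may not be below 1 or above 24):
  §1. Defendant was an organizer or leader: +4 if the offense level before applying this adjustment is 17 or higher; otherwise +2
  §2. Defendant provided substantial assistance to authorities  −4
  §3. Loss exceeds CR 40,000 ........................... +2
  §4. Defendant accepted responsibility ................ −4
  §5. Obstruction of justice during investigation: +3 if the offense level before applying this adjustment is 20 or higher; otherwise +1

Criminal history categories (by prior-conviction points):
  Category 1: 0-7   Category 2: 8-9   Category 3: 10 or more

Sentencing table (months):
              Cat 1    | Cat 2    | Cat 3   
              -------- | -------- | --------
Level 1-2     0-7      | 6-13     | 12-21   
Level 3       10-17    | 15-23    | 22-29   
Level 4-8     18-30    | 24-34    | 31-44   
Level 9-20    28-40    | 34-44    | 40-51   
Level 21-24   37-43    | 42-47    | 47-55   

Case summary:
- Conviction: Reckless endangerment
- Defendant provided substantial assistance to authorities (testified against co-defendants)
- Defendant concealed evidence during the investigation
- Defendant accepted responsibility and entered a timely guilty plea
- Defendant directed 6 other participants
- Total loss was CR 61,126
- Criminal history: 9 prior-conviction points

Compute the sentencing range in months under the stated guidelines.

Base offense level for reckless endangerment: 9.
§1 applies (level before this adjustment is 9 < 17, so +2): 9 + 2 = 11.
§2 applies: 11 − 4 = 7.
§3 applies: 7 + 2 = 9.
§4 applies: 9 − 4 = 5.
§5 applies (level before this adjustment is 5 < 20, so +1): 5 + 1 = 6.
Final offense level: 6.
Criminal history: 9 prior points → Category 2 (8-9).
Level 6 falls in the 4-8 band.
Grid: Level 4-8 × Category 2 = 24-34 months.

24-34 months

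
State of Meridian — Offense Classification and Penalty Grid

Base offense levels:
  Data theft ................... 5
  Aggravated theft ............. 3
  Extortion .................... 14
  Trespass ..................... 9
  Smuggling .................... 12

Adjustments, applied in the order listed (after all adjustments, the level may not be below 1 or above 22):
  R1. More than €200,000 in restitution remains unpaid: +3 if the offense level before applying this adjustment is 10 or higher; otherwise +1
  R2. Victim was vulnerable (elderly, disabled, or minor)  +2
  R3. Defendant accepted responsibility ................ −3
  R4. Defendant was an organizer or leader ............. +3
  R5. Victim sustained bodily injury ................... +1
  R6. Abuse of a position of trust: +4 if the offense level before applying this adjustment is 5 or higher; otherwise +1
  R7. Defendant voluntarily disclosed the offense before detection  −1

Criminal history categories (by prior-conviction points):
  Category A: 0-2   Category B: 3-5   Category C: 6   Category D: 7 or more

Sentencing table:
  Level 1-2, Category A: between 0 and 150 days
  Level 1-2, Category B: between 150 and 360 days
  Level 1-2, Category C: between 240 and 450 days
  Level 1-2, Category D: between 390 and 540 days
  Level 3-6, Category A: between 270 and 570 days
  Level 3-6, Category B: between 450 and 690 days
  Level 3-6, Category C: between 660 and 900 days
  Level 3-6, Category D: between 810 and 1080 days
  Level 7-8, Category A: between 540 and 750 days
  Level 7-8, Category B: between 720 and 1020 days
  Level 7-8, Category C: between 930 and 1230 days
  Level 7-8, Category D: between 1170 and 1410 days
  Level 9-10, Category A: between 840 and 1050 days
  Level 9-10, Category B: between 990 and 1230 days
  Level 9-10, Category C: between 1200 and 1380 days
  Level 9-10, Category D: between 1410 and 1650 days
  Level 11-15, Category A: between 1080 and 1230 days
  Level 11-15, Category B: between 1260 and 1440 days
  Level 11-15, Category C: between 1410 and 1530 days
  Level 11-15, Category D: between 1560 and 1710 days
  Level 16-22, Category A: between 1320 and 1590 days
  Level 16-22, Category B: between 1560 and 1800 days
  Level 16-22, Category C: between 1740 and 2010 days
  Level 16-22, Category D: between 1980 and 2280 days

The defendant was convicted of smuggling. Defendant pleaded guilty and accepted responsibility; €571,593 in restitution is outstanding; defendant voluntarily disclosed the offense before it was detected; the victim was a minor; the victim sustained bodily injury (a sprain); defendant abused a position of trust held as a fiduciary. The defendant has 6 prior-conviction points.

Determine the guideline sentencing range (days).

1740-2010 days

Base offense level for smuggling: 12.
R1 applies (level before this adjustment is 12 ≥ 10, so +3): 12 + 3 = 15.
R2 applies: 15 + 2 = 17.
R3 applies: 17 − 3 = 14.
R5 applies: 14 + 1 = 15.
R6 applies (level before this adjustment is 15 ≥ 5, so +4): 15 + 4 = 19.
R7 applies: 19 − 1 = 18.
Final offense level: 18.
Criminal history: 6 prior points → Category C (6).
Level 18 falls in the 16-22 band.
Grid: Level 16-22 × Category C = 1740-2010 days.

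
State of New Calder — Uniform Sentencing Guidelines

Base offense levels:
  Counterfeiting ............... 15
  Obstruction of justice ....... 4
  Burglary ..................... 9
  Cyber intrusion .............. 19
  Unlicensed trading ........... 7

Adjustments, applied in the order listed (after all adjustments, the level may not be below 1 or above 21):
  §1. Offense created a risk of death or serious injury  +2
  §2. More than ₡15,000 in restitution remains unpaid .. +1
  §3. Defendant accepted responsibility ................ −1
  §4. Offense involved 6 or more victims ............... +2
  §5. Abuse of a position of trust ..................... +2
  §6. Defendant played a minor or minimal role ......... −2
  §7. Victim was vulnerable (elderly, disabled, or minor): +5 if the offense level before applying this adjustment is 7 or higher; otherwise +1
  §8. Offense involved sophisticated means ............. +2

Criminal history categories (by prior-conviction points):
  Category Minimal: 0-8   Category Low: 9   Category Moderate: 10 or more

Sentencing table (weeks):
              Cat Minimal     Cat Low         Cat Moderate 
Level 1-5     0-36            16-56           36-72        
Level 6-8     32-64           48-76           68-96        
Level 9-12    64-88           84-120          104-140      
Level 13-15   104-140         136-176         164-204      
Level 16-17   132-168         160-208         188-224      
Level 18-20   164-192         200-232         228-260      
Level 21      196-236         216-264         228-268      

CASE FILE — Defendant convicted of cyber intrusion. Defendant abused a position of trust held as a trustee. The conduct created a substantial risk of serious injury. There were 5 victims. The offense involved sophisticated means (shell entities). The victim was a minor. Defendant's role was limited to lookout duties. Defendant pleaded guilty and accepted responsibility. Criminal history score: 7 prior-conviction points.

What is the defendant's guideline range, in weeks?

196-236 weeks

Base offense level for cyber intrusion: 19.
§1 applies: 19 + 2 = 21.
§2 does not apply.
§3 applies: 21 − 1 = 20.
§4 does not apply.
§5 applies: 20 + 2 = 22.
§6 applies: 22 − 2 = 20.
§7 applies (level before this adjustment is 20 ≥ 7, so +5): 20 + 5 = 25.
§8 applies: 25 + 2 = 27.
Level 27 exceeds the maximum of 21; capped at 21.
Final offense level: 21.
Criminal history: 7 prior points → Category Minimal (0-8).
Level 21 falls in the 21 band.
Grid: Level 21 × Category Minimal = 196-236 weeks.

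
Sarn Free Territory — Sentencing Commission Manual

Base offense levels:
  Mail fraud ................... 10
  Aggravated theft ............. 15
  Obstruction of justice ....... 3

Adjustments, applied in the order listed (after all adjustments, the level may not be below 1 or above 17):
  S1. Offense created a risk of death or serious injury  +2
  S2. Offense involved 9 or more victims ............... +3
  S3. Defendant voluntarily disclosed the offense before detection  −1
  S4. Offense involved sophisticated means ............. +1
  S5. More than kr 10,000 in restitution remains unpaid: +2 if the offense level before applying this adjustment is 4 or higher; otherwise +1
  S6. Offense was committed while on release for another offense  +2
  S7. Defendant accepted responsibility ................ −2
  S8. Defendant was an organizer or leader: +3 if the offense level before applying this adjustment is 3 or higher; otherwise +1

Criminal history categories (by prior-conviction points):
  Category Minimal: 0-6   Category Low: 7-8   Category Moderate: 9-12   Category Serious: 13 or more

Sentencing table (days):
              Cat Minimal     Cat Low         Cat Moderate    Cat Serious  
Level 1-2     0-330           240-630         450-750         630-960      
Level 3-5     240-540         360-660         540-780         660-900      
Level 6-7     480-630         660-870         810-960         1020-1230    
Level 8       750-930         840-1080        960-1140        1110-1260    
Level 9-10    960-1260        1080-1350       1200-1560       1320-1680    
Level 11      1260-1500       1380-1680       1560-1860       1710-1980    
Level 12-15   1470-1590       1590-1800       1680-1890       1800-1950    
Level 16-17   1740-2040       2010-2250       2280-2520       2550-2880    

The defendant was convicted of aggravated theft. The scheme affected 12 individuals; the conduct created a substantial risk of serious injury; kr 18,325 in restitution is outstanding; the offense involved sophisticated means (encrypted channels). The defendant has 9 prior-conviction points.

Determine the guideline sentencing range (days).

Base offense level for aggravated theft: 15.
S1 applies: 15 + 2 = 17.
S2 applies: 17 + 3 = 20.
S3 does not apply.
S4 applies: 20 + 1 = 21.
S5 applies (level before this adjustment is 21 ≥ 4, so +2): 21 + 2 = 23.
S7 does not apply.
Level 23 exceeds the maximum of 17; capped at 17.
Final offense level: 17.
Criminal history: 9 prior points → Category Moderate (9-12).
Level 17 falls in the 16-17 band.
Grid: Level 16-17 × Category Moderate = 2280-2520 days.

2280-2520 days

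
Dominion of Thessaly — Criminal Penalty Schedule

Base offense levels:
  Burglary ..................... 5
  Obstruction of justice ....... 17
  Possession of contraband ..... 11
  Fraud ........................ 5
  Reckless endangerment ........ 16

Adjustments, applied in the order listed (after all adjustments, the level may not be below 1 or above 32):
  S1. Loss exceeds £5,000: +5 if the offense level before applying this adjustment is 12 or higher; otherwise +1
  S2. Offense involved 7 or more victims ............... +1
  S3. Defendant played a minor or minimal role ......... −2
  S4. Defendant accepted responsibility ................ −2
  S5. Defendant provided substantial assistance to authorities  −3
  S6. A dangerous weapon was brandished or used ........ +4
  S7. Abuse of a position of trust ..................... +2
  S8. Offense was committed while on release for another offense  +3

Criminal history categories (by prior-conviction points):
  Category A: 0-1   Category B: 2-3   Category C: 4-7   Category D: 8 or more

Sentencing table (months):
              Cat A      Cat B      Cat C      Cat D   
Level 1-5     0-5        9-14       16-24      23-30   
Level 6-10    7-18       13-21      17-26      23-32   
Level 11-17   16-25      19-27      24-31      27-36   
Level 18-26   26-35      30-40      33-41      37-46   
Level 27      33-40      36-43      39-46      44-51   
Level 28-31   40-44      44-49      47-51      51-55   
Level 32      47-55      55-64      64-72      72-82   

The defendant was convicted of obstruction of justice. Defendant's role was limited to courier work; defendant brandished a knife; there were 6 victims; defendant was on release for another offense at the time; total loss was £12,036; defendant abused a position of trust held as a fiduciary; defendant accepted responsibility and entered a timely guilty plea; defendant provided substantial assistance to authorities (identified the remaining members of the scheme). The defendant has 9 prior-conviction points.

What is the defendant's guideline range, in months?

Base offense level for obstruction of justice: 17.
S1 applies (level before this adjustment is 17 ≥ 12, so +5): 17 + 5 = 22.
S3 applies: 22 − 2 = 20.
S4 applies: 20 − 2 = 18.
S5 applies: 18 − 3 = 15.
S6 applies: 15 + 4 = 19.
S7 applies: 19 + 2 = 21.
S8 applies: 21 + 3 = 24.
Final offense level: 24.
Criminal history: 9 prior points → Category D (8+).
Level 24 falls in the 18-26 band.
Grid: Level 18-26 × Category D = 37-46 months.

37-46 months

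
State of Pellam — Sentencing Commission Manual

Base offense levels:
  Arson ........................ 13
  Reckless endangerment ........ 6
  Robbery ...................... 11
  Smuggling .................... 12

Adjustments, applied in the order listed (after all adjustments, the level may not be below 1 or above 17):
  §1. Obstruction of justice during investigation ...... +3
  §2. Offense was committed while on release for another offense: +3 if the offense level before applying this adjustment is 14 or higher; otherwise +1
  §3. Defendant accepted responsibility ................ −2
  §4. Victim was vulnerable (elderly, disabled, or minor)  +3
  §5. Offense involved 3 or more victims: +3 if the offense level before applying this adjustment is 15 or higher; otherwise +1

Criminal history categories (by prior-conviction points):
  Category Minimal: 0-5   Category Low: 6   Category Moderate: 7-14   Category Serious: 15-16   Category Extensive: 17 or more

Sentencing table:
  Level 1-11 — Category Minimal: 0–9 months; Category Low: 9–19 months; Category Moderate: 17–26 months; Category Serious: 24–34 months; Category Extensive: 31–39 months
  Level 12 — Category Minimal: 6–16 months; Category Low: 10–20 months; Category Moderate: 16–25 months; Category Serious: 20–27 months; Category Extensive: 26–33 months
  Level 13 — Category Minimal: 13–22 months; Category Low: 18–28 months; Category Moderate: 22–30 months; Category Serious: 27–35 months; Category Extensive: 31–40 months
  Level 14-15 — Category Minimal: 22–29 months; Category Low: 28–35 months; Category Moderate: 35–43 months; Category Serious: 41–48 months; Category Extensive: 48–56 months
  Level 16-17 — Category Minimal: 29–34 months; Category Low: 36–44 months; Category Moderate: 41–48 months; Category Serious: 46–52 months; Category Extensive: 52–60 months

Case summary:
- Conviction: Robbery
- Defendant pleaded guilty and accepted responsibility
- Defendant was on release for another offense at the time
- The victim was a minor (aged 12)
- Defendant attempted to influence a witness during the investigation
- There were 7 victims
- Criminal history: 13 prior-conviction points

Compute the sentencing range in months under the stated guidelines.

Base offense level for robbery: 11.
§1 applies: 11 + 3 = 14.
§2 applies (level before this adjustment is 14 ≥ 14, so +3): 14 + 3 = 17.
§3 applies: 17 − 2 = 15.
§4 applies: 15 + 3 = 18.
§5 applies (level before this adjustment is 18 ≥ 15, so +3): 18 + 3 = 21.
Level 21 exceeds the maximum of 17; capped at 17.
Final offense level: 17.
Criminal history: 13 prior points → Category Moderate (7-14).
Level 17 falls in the 16-17 band.
Grid: Level 16-17 × Category Moderate = 41-48 months.

41-48 months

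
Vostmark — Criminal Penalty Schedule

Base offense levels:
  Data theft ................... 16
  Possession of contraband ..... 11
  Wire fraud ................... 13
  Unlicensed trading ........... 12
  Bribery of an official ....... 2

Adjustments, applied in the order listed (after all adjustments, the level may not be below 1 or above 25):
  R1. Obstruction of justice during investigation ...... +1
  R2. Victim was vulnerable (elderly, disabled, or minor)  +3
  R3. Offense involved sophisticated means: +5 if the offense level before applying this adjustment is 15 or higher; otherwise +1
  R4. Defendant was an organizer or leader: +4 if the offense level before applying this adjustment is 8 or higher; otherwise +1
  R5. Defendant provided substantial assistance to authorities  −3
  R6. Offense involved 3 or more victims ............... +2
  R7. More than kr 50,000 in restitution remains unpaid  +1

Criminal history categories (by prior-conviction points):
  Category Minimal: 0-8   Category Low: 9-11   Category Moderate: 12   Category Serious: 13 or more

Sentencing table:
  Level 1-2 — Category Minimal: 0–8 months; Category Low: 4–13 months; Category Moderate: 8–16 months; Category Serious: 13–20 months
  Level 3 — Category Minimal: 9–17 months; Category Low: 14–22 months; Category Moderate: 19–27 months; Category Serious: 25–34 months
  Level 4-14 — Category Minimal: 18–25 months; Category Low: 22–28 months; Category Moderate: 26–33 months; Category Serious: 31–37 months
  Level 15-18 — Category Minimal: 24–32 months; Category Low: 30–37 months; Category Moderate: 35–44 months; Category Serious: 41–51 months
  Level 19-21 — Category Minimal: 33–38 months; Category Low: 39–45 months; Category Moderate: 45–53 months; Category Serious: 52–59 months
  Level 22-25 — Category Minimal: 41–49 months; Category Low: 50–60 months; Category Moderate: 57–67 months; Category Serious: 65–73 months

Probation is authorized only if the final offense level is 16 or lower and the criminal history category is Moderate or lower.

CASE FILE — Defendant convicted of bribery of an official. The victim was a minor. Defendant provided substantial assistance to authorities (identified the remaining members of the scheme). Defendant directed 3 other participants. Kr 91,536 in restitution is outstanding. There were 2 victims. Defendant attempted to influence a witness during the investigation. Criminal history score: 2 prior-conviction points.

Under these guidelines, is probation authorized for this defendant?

Base offense level for bribery of an official: 2.
R1 applies: 2 + 1 = 3.
R2 applies: 3 + 3 = 6.
R3 does not apply.
R4 applies (level before this adjustment is 6 < 8, so +1): 6 + 1 = 7.
R5 applies: 7 − 3 = 4.
R6 does not apply.
R7 applies: 4 + 1 = 5.
Final offense level: 5.
Criminal history: 2 prior points → Category Minimal (0-8).
Level 5 falls in the 4-14 band.
Grid: Level 4-14 × Category Minimal = 18-25 months.
Probation check: level 5 ≤ 16 and category Minimal ≤ Moderate → eligible.

Yes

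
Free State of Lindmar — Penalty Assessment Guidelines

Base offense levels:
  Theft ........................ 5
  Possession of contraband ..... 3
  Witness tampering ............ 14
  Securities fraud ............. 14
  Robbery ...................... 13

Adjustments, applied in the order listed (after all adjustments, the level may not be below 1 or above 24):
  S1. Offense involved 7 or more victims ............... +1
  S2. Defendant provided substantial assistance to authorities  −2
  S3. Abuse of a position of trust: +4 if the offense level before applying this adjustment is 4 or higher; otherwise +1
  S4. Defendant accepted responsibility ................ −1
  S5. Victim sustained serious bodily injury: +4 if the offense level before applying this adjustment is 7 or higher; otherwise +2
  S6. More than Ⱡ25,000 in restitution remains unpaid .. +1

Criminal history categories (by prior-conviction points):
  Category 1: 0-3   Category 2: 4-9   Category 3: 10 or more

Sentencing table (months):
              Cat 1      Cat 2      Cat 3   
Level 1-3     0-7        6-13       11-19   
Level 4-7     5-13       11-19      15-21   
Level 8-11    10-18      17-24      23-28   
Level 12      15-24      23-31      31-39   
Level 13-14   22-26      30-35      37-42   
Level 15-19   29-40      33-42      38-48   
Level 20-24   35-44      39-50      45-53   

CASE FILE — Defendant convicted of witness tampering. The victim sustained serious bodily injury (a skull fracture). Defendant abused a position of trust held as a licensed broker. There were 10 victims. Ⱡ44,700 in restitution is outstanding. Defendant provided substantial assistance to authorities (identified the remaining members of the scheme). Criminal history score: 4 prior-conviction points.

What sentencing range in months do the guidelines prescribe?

Base offense level for witness tampering: 14.
S1 applies: 14 + 1 = 15.
S2 applies: 15 − 2 = 13.
S3 applies (level before this adjustment is 13 ≥ 4, so +4): 13 + 4 = 17.
S5 applies (level before this adjustment is 17 ≥ 7, so +4): 17 + 4 = 21.
S6 applies: 21 + 1 = 22.
Final offense level: 22.
Criminal history: 4 prior points → Category 2 (4-9).
Level 22 falls in the 20-24 band.
Grid: Level 20-24 × Category 2 = 39-50 months.

39-50 months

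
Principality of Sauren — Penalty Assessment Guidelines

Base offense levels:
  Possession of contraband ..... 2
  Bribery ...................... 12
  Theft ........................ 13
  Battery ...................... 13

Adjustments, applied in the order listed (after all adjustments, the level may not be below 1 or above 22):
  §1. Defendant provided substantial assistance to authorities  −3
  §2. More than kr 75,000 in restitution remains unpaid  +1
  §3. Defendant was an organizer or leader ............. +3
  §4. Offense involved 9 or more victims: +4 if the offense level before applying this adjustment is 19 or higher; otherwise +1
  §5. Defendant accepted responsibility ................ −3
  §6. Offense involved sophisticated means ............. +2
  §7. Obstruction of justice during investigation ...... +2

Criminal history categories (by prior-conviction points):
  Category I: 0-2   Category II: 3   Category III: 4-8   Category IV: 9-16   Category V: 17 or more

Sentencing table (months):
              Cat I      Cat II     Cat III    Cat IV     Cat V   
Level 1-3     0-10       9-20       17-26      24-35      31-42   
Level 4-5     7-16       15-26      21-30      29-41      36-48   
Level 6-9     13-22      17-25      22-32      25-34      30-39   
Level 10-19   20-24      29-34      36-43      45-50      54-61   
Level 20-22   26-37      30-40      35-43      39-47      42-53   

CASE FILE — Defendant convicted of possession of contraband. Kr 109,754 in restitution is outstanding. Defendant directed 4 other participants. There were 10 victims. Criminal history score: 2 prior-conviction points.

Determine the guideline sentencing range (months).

Base offense level for possession of contraband: 2.
§2 applies: 2 + 1 = 3.
§3 applies: 3 + 3 = 6.
§4 applies (level before this adjustment is 6 < 19, so +1): 6 + 1 = 7.
§5 does not apply.
§6 does not apply.
Final offense level: 7.
Criminal history: 2 prior points → Category I (0-2).
Level 7 falls in the 6-9 band.
Grid: Level 6-9 × Category I = 13-22 months.

13-22 months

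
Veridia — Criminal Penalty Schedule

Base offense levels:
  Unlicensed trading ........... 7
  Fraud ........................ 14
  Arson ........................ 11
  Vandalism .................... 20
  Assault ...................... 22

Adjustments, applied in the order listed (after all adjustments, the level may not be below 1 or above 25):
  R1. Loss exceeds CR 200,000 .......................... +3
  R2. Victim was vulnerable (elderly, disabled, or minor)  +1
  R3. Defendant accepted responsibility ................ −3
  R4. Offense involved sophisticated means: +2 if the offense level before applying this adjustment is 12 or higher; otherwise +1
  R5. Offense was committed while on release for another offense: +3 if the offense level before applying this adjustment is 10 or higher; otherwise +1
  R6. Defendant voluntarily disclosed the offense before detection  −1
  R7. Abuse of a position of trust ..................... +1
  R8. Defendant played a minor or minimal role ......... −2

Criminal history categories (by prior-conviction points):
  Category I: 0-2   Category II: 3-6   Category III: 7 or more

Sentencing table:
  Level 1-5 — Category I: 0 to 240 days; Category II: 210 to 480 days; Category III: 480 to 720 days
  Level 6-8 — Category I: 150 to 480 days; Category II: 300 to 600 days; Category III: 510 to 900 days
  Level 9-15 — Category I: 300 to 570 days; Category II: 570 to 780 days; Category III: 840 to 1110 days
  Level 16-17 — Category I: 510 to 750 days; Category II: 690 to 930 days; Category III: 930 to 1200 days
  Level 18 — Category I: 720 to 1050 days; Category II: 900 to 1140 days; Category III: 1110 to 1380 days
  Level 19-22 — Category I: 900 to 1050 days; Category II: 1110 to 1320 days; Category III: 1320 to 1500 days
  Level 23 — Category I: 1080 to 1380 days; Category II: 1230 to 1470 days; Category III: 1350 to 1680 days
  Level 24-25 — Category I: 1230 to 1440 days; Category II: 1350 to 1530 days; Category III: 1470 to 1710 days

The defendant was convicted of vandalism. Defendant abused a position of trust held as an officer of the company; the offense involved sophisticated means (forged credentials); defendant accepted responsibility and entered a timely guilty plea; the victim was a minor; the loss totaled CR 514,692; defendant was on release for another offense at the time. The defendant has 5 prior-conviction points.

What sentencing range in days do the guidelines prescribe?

Base offense level for vandalism: 20.
R1 applies: 20 + 3 = 23.
R2 applies: 23 + 1 = 24.
R3 applies: 24 − 3 = 21.
R4 applies (level before this adjustment is 21 ≥ 12, so +2): 21 + 2 = 23.
R5 applies (level before this adjustment is 23 ≥ 10, so +3): 23 + 3 = 26.
R6 does not apply.
R7 applies: 26 + 1 = 27.
Level 27 exceeds the maximum of 25; capped at 25.
Final offense level: 25.
Criminal history: 5 prior points → Category II (3-6).
Level 25 falls in the 24-25 band.
Grid: Level 24-25 × Category II = 1350-1530 days.

1350-1530 days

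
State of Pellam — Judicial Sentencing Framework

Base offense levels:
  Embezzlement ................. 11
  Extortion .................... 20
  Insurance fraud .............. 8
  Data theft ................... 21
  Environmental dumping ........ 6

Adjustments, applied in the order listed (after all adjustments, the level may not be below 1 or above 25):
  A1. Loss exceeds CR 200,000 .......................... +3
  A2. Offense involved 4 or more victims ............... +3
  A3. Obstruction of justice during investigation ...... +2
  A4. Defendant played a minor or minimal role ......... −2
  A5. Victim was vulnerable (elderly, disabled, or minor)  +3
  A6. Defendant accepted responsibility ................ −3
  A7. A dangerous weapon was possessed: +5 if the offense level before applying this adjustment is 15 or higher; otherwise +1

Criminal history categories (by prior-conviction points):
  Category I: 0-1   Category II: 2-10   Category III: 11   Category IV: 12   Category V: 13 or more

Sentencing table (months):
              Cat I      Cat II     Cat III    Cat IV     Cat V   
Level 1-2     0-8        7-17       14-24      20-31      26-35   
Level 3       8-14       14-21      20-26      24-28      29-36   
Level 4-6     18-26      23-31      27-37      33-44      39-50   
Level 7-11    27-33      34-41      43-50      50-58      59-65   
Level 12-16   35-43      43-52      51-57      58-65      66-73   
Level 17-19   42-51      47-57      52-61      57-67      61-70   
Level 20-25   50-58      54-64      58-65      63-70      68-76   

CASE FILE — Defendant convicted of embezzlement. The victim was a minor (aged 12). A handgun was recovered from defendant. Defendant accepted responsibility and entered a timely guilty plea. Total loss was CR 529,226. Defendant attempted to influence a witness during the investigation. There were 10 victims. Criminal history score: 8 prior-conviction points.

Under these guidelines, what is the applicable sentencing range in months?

54-64 months

Base offense level for embezzlement: 11.
A1 applies: 11 + 3 = 14.
A2 applies: 14 + 3 = 17.
A3 applies: 17 + 2 = 19.
A4 does not apply.
A5 applies: 19 + 3 = 22.
A6 applies: 22 − 3 = 19.
A7 applies (level before this adjustment is 19 ≥ 15, so +5): 19 + 5 = 24.
Final offense level: 24.
Criminal history: 8 prior points → Category II (2-10).
Level 24 falls in the 20-25 band.
Grid: Level 20-25 × Category II = 54-64 months.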